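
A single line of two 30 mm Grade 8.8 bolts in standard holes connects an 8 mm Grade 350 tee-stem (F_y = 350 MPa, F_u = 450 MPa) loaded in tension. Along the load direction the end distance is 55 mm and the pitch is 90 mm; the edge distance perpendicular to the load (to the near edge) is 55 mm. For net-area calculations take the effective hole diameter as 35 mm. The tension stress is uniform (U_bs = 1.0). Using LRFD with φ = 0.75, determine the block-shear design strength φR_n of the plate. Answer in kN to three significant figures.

251 kN

Shear plane L_v = 55 + 1·90 = 145 mm; A_gv = 145 × 8 = 1160 mm².
A_nv = (145 − 1.5·35) × 8 = 740 mm².
A_nt = (55 − 0.5·35) × 8 = 300 mm².
0.6 F_u A_nv = 199.8 kN; 0.6 F_y A_gv = 243.6 kN → shear rupture governs the shear term.
R_n = 199.8 + 1.0 × 450 × 300 / 1000 = 334.8 kN.
Design strength φR_n = 0.75 × 334.8 = 251 kN.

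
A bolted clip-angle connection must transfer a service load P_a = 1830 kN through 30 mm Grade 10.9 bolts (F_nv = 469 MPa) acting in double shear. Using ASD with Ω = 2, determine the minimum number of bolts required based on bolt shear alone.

6 bolts

A_b = π·30²/4 = 706.9 mm².
Per-bolt allowable strength R_n/Ω = 469 × 706.9 × 2 / 1000 / 2 = 331.5 kN.
n ≥ 1830 / 331.5 = 5.52 → use 6 bolts.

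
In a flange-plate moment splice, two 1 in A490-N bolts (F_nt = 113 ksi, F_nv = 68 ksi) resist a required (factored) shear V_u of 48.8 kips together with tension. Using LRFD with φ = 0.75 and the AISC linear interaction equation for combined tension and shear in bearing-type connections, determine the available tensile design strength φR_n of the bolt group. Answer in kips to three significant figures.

A_b = π·1²/4 = 0.7854 in²; f_rv = 48.8 / (2 × 0.7854) = 31.07 ksi.
F'_nt = 1.3 F_nt − (F_nt / φF_nv) f_rv = 1.3·113 − (113/(0.75·68))·31.07 = 78.07 ksi, capped at F_nt → F'_nt = 78.07 ksi.
R_n = F'_nt · A_b · n = 78.07 × 0.7854 × 2 = 122.6 kips.
Design strength φR_n = 0.75 × 122.6 = 92 kips.

92 kips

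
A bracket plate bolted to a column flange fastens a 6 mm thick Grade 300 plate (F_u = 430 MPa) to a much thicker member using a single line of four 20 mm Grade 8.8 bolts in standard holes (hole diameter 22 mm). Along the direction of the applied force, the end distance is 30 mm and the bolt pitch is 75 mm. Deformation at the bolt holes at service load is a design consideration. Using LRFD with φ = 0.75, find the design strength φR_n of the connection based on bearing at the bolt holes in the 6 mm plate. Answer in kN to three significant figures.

323 kN

Per bolt r_n = 1.2 l_c t F_u ≤ 2.4 d t F_u; upper limit = 2.4 × 20 × 6 × 430 / 1000 = 123.8 kN.
Edge bolt: l_c = 30 − 22/2 = 19 mm → 1.2 × 19 × 6 × 430 / 1000 = 58.82 → r_n = 58.82 kN.
Interior bolts: l_c = 75 − 22 = 53 mm → 1.2 × 53 × 6 × 430 / 1000 = 164.1 → r_n = 123.8 kN.
R_n = 1 × 58.82 + 3 × 123.8 = 430.3 kN.
Design strength φR_n = 0.75 × 430.3 = 323 kN.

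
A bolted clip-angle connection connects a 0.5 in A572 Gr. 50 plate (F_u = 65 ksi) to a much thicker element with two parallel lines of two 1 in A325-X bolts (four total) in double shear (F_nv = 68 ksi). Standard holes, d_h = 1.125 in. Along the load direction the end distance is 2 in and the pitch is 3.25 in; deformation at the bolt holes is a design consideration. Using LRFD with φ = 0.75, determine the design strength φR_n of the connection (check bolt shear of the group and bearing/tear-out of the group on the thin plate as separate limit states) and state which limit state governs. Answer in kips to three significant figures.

Bolt shear: A_b = π·1²/4 = 0.7854 in²; R_n = 68 × 0.7854 × 4 × 2 = 427.3 kips → 0.75 × 427.3 = 320 kips.
Bearing (1.2 l_c t F_u ≤ 2.4 d t F_u): upper limit = 2.4·1·0.5·65 = 78 kips.
  Edge l_c = 2 − 1.125/2 = 1.438 → r_n = 56.06 kips; interior l_c = 3.25 − 1.125 = 2.125 → r_n = 78 kips.
  R_n,bearing = 2·56.06 + 2·78 = 268.1 kips → 0.75 × 268.1 = 201 kips.
Bearing governs: 201 kips.

201 kips (bearing governs)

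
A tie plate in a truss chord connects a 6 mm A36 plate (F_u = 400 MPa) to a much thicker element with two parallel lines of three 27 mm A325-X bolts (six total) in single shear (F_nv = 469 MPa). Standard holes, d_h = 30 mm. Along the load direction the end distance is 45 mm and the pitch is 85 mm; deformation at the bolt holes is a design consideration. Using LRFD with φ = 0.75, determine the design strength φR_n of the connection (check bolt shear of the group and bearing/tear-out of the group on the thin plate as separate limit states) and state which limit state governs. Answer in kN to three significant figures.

Bolt shear: A_b = π·27²/4 = 572.6 mm²; R_n = 469 × 572.6 × 6 × 1 / 1000 = 1611 kN → 0.75 × 1611 = 1210 kN.
Bearing (1.2 l_c t F_u ≤ 2.4 d t F_u): upper limit = 2.4·27·6·400 / 1000 = 155.5 kN.
  Edge l_c = 45 − 30/2 = 30 → r_n = 86.4 kN; interior l_c = 85 − 30 = 55 → r_n = 155.5 kN.
  R_n,bearing = 2·86.4 + 4·155.5 = 794.9 kN → 0.75 × 794.9 = 596 kN.
Bearing governs: 596 kN.

596 kN (bearing governs)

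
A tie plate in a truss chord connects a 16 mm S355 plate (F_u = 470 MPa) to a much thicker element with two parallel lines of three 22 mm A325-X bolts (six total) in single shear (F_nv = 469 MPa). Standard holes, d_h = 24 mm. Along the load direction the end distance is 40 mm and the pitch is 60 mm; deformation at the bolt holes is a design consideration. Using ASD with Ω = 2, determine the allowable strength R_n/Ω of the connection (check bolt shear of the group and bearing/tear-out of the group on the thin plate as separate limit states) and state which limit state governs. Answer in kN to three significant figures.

535 kN (bolt shear governs)

Bolt shear: A_b = π·22²/4 = 380.1 mm²; R_n = 469 × 380.1 × 6 × 1 / 1000 = 1070 kN → 1070 / 2 = 535 kN.
Bearing (1.2 l_c t F_u ≤ 2.4 d t F_u): upper limit = 2.4·22·16·470 / 1000 = 397.1 kN.
  Edge l_c = 40 − 24/2 = 28 → r_n = 252.7 kN; interior l_c = 60 − 24 = 36 → r_n = 324.9 kN.
  R_n,bearing = 2·252.7 + 4·324.9 = 1805 kN → 1805 / 2 = 902 kN.
Bolt shear governs: 535 kN.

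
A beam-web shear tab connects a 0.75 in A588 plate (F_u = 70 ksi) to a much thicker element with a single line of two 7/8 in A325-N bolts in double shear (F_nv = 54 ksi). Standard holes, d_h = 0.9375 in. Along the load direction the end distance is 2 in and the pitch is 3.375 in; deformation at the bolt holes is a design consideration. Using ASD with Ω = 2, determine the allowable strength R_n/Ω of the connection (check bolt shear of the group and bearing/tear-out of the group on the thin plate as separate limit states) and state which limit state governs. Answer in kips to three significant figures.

64.9 kips (bolt shear governs)

Bolt shear: A_b = π·0.875²/4 = 0.6013 in²; R_n = 54 × 0.6013 × 2 × 2 = 129.9 kips → 129.9 / 2 = 64.9 kips.
Bearing (1.2 l_c t F_u ≤ 2.4 d t F_u): upper limit = 2.4·0.875·0.75·70 = 110.3 kips.
  Edge l_c = 2 − 0.9375/2 = 1.531 → r_n = 96.47 kips; interior l_c = 3.375 − 0.9375 = 2.438 → r_n = 110.3 kips.
  R_n,bearing = 1·96.47 + 1·110.3 = 206.7 kips → 206.7 / 2 = 103 kips.
Bolt shear governs: 64.9 kips.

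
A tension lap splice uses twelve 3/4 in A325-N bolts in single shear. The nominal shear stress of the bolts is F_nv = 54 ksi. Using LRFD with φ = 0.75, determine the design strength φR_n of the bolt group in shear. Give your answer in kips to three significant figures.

A_b = π × 0.75² / 4 = 0.4418 in².
R_n = F_nv · A_b · n · n_s = 54 × 0.4418 × 12 × 1 = 286.3 kips.
Design strength φR_n = 0.75 × 286.3 = 215 kips.

215 kips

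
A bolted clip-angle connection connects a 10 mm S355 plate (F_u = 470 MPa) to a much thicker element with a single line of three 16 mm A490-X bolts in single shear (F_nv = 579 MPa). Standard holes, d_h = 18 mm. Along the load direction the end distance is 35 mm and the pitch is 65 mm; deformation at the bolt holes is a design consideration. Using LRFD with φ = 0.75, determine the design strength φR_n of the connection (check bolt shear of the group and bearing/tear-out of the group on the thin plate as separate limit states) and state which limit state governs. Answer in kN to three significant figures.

262 kN (bolt shear governs)

Bolt shear: A_b = π·16²/4 = 201.1 mm²; R_n = 579 × 201.1 × 3 × 1 / 1000 = 349.2 kN → 0.75 × 349.2 = 262 kN.
Bearing (1.2 l_c t F_u ≤ 2.4 d t F_u): upper limit = 2.4·16·10·470 / 1000 = 180.5 kN.
  Edge l_c = 35 − 18/2 = 26 → r_n = 146.6 kN; interior l_c = 65 − 18 = 47 → r_n = 180.5 kN.
  R_n,bearing = 1·146.6 + 2·180.5 = 507.6 kN → 0.75 × 507.6 = 381 kN.
Bolt shear governs: 262 kN.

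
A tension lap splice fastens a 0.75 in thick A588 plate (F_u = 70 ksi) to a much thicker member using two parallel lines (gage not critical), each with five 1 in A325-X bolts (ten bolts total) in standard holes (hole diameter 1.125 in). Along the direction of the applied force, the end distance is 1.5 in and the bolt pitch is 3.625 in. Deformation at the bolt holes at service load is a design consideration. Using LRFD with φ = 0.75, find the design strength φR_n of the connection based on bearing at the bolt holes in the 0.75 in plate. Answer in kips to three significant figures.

Per bolt r_n = 1.2 l_c t F_u ≤ 2.4 d t F_u; upper limit = 2.4 × 1 × 0.75 × 70 = 126 kips.
Edge bolt: l_c = 1.5 − 1.125/2 = 0.9375 in → 1.2 × 0.9375 × 0.75 × 70 = 59.06 → r_n = 59.06 kips.
Interior bolts: l_c = 3.625 − 1.125 = 2.5 in → 1.2 × 2.5 × 0.75 × 70 = 157.5 → r_n = 126 kips.
R_n = 2 × 59.06 + 8 × 126 = 1126 kips.
Design strength φR_n = 0.75 × 1126 = 845 kips.

845 kips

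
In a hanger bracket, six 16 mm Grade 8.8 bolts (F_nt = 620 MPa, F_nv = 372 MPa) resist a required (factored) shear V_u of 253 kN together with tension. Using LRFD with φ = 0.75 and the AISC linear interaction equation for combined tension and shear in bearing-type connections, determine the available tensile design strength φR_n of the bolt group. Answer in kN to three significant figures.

308 kN

A_b = π·16²/4 = 201.1 mm²; f_rv = 253 × 1000 / (6 × 201.1) = 209.7 MPa.
F'_nt = 1.3 F_nt − (F_nt / φF_nv) f_rv = 1.3·620 − (620/(0.75·372))·209.7 = 340 MPa, capped at F_nt → F'_nt = 340 MPa.
R_n = F'_nt · A_b · n = 340 × 201.1 × 6 / 1000 = 410.1 kN.
Design strength φR_n = 0.75 × 410.1 = 308 kN.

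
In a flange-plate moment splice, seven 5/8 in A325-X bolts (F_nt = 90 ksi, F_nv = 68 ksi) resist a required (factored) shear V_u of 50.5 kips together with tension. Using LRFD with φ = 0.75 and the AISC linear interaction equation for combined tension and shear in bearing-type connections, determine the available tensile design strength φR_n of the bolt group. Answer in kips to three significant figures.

A_b = π·0.625²/4 = 0.3068 in²; f_rv = 50.5 / (7 × 0.3068) = 23.51 ksi.
F'_nt = 1.3 F_nt − (F_nt / φF_nv) f_rv = 1.3·90 − (90/(0.75·68))·23.51 = 75.5 ksi, capped at F_nt → F'_nt = 75.5 ksi.
R_n = F'_nt · A_b · n = 75.5 × 0.3068 × 7 = 162.1 kips.
Design strength φR_n = 0.75 × 162.1 = 122 kips.

122 kips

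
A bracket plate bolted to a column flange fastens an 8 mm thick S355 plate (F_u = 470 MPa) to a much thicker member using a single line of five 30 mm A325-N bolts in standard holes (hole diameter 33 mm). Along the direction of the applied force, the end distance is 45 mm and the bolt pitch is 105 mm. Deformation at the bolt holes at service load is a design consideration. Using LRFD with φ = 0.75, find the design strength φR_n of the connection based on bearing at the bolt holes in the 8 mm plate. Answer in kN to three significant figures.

909 kN

Per bolt r_n = 1.2 l_c t F_u ≤ 2.4 d t F_u; upper limit = 2.4 × 30 × 8 × 470 / 1000 = 270.7 kN.
Edge bolt: l_c = 45 − 33/2 = 28.5 mm → 1.2 × 28.5 × 8 × 470 / 1000 = 128.6 → r_n = 128.6 kN.
Interior bolts: l_c = 105 − 33 = 72 mm → 1.2 × 72 × 8 × 470 / 1000 = 324.9 → r_n = 270.7 kN.
R_n = 1 × 128.6 + 4 × 270.7 = 1211 kN.
Design strength φR_n = 0.75 × 1211 = 909 kN.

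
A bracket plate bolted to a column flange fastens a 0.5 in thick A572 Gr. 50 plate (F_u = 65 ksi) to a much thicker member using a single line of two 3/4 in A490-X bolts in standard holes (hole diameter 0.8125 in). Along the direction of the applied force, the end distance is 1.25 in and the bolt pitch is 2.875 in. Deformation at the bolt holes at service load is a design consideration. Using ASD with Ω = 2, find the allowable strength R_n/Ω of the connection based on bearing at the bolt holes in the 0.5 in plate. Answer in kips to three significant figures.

Per bolt r_n = 1.2 l_c t F_u ≤ 2.4 d t F_u; upper limit = 2.4 × 0.75 × 0.5 × 65 = 58.5 kips.
Edge bolt: l_c = 1.25 − 0.8125/2 = 0.8438 in → 1.2 × 0.8438 × 0.5 × 65 = 32.91 → r_n = 32.91 kips.
Interior bolts: l_c = 2.875 − 0.8125 = 2.062 in → 1.2 × 2.062 × 0.5 × 65 = 80.44 → r_n = 58.5 kips.
R_n = 1 × 32.91 + 1 × 58.5 = 91.41 kips.
Allowable strength R_n/Ω = 91.41 / 2 = 45.7 kips.

45.7 kips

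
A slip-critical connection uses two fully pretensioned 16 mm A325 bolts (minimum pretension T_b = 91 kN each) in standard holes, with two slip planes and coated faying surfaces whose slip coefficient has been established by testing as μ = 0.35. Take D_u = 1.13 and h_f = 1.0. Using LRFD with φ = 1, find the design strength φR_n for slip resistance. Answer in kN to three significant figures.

144 kN

R_n = μ · D_u · h_f · T_b · n_s · n_b = 0.35 × 1.13 × 1.0 × 91 × 2 × 2 = 144 kN.
Design strength φR_n = 1 × 144 = 144 kN.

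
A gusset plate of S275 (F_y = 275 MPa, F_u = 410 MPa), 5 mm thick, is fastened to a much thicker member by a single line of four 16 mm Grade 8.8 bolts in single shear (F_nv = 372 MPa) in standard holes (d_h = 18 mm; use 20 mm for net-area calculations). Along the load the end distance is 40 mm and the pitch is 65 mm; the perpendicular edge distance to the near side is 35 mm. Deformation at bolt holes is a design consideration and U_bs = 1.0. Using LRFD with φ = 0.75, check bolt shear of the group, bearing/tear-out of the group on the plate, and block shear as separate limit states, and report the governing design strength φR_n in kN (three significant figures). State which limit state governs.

Bolt shear: A_b = π·16²/4 = 201.1 mm²; R_n = 372 × 201.1 × 4 × 1 / 1000 = 299.2 kN → 0.75 × 299.2 = 224 kN.
Bearing: edge l_c = 31, r_n = 76.26 kN; interior l_c = 47, r_n = 78.72 kN; R_n = 76.26 + 3·78.72 = 312.4 kN → 234 kN.
Block shear: A_gv = 1175, A_nv = 825, A_nt = 125 mm²; R_n = min(0.6F_uA_nv, 0.6F_yA_gv) + U_bs·F_u·A_nt = 245.1 kN → 184 kN.
Block shear governs: 184 kN.

184 kN (block shear governs)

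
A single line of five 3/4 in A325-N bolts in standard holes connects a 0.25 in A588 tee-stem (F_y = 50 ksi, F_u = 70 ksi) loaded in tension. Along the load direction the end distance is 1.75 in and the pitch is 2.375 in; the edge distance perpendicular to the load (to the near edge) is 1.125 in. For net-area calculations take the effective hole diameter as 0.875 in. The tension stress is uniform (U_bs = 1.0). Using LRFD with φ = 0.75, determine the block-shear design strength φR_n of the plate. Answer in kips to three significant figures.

66.6 kips

Shear plane L_v = 1.75 + 4·2.375 = 11.25 in; A_gv = 11.25 × 0.25 = 2.812 in².
A_nv = (11.25 − 4.5·0.875) × 0.25 = 1.828 in².
A_nt = (1.125 − 0.5·0.875) × 0.25 = 0.1719 in².
0.6 F_u A_nv = 76.78 kips; 0.6 F_y A_gv = 84.38 kips → shear rupture governs the shear term.
R_n = 76.78 + 1.0 × 70 × 0.1719 = 88.81 kips.
Design strength φR_n = 0.75 × 88.81 = 66.6 kips.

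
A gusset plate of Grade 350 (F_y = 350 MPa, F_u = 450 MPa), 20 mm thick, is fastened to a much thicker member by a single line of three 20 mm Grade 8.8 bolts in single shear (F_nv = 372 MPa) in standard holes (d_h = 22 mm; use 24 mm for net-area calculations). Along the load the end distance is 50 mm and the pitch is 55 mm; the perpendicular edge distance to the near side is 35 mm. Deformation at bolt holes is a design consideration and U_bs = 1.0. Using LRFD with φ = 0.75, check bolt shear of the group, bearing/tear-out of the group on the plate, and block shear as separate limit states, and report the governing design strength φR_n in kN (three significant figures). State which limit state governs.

Bolt shear: A_b = π·20²/4 = 314.2 mm²; R_n = 372 × 314.2 × 3 × 1 / 1000 = 350.6 kN → 0.75 × 350.6 = 263 kN.
Bearing: edge l_c = 39, r_n = 421.2 kN; interior l_c = 33, r_n = 356.4 kN; R_n = 421.2 + 2·356.4 = 1134 kN → 850 kN.
Block shear: A_gv = 3200, A_nv = 2000, A_nt = 460 mm²; R_n = min(0.6F_uA_nv, 0.6F_yA_gv) + U_bs·F_u·A_nt = 747 kN → 560 kN.
Bolt shear governs: 263 kN.

263 kN (bolt shear governs)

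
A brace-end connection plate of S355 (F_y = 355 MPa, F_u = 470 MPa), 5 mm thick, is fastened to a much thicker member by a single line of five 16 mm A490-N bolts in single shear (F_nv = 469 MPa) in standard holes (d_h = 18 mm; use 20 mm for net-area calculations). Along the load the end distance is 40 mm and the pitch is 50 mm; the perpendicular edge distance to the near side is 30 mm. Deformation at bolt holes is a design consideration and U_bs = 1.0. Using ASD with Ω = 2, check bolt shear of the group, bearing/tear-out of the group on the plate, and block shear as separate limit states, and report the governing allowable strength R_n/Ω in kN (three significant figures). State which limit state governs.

Bolt shear: A_b = π·16²/4 = 201.1 mm²; R_n = 469 × 201.1 × 5 × 1 / 1000 = 471.5 kN → 471.5 / 2 = 236 kN.
Bearing: edge l_c = 31, r_n = 87.42 kN; interior l_c = 32, r_n = 90.24 kN; R_n = 87.42 + 4·90.24 = 448.4 kN → 224 kN.
Block shear: A_gv = 1200, A_nv = 750, A_nt = 100 mm²; R_n = min(0.6F_uA_nv, 0.6F_yA_gv) + U_bs·F_u·A_nt = 258.5 kN → 129 kN.
Block shear governs: 129 kN.

129 kN (block shear governs)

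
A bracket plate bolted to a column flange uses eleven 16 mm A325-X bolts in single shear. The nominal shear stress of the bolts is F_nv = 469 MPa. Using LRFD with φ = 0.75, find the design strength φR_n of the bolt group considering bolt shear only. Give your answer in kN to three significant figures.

778 kN

A_b = π × 16² / 4 = 201.1 mm².
R_n = F_nv · A_b · n · n_s = 469 × 201.1 × 11 × 1 / 1000 = 1037 kN.
Design strength φR_n = 0.75 × 1037 = 778 kN.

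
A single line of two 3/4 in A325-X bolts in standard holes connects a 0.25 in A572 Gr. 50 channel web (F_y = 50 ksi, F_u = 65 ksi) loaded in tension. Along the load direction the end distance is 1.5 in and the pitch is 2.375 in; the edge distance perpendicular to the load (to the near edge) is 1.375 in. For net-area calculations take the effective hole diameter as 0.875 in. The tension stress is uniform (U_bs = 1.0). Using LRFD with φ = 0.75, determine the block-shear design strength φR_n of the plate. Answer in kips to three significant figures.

30.2 kips

Shear plane L_v = 1.5 + 1·2.375 = 3.875 in; A_gv = 3.875 × 0.25 = 0.9688 in².
A_nv = (3.875 − 1.5·0.875) × 0.25 = 0.6406 in².
A_nt = (1.375 − 0.5·0.875) × 0.25 = 0.2344 in².
0.6 F_u A_nv = 24.98 kips; 0.6 F_y A_gv = 29.06 kips → shear rupture governs the shear term.
R_n = 24.98 + 1.0 × 65 × 0.2344 = 40.22 kips.
Design strength φR_n = 0.75 × 40.22 = 30.2 kips.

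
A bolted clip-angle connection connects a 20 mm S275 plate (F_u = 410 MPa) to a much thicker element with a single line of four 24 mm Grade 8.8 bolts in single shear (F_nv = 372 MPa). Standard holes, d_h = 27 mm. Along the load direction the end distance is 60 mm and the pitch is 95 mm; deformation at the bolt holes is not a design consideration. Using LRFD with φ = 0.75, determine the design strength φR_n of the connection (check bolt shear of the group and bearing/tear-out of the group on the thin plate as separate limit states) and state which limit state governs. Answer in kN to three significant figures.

505 kN (bolt shear governs)

Bolt shear: A_b = π·24²/4 = 452.4 mm²; R_n = 372 × 452.4 × 4 × 1 / 1000 = 673.2 kN → 0.75 × 673.2 = 505 kN.
Bearing (1.5 l_c t F_u ≤ 3.0 d t F_u): upper limit = 3.0·24·20·410 / 1000 = 590.4 kN.
  Edge l_c = 60 − 27/2 = 46.5 → r_n = 572 kN; interior l_c = 95 − 27 = 68 → r_n = 590.4 kN.
  R_n,bearing = 1·572 + 3·590.4 = 2343 kN → 0.75 × 2343 = 1760 kN.
Bolt shear governs: 505 kN.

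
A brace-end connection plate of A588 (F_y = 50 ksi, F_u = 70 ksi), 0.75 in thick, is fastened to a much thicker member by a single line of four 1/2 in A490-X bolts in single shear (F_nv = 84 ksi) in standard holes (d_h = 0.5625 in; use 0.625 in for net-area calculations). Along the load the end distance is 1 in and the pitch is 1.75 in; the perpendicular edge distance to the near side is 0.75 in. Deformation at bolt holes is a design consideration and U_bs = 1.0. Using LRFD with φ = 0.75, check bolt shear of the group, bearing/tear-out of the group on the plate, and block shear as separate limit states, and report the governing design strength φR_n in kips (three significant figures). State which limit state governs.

Bolt shear: A_b = π·0.5²/4 = 0.1963 in²; R_n = 84 × 0.1963 × 4 × 1 = 65.97 kips → 0.75 × 65.97 = 49.5 kips.
Bearing: edge l_c = 0.7188, r_n = 45.28 kips; interior l_c = 1.188, r_n = 63 kips; R_n = 45.28 + 3·63 = 234.3 kips → 176 kips.
Block shear: A_gv = 4.688, A_nv = 3.047, A_nt = 0.3281 in²; R_n = min(0.6F_uA_nv, 0.6F_yA_gv) + U_bs·F_u·A_nt = 150.9 kips → 113 kips.
Bolt shear governs: 49.5 kips.

49.5 kips (bolt shear governs)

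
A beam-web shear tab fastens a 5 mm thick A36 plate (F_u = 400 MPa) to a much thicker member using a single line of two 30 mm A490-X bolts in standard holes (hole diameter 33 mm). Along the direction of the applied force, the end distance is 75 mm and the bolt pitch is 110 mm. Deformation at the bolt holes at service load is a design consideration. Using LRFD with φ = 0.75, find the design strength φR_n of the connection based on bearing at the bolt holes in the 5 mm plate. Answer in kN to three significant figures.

213 kN

Per bolt r_n = 1.2 l_c t F_u ≤ 2.4 d t F_u; upper limit = 2.4 × 30 × 5 × 400 / 1000 = 144 kN.
Edge bolt: l_c = 75 − 33/2 = 58.5 mm → 1.2 × 58.5 × 5 × 400 / 1000 = 140.4 → r_n = 140.4 kN.
Interior bolts: l_c = 110 − 33 = 77 mm → 1.2 × 77 × 5 × 400 / 1000 = 184.8 → r_n = 144 kN.
R_n = 1 × 140.4 + 1 × 144 = 284.4 kN.
Design strength φR_n = 0.75 × 284.4 = 213 kN.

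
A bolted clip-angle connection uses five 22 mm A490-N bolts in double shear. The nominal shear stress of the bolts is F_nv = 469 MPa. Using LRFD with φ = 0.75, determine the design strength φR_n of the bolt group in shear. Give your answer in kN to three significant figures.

A_b = π × 22² / 4 = 380.1 mm².
R_n = F_nv · A_b · n · n_s = 469 × 380.1 × 5 × 2 / 1000 = 1783 kN.
Design strength φR_n = 0.75 × 1783 = 1340 kN.

1340 kN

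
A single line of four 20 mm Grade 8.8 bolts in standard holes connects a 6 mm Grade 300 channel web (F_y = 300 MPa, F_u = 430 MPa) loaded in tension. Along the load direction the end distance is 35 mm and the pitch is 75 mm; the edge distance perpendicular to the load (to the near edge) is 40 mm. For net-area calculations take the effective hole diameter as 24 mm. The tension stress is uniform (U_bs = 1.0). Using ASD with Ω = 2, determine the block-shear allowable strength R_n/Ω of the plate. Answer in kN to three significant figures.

172 kN

Shear plane L_v = 35 + 3·75 = 260 mm; A_gv = 260 × 6 = 1560 mm².
A_nv = (260 − 3.5·24) × 6 = 1056 mm².
A_nt = (40 − 0.5·24) × 6 = 168 mm².
0.6 F_u A_nv = 272.4 kN; 0.6 F_y A_gv = 280.8 kN → shear rupture governs the shear term.
R_n = 272.4 + 1.0 × 430 × 168 / 1000 = 344.7 kN.
Allowable strength R_n/Ω = 344.7 / 2 = 172 kN.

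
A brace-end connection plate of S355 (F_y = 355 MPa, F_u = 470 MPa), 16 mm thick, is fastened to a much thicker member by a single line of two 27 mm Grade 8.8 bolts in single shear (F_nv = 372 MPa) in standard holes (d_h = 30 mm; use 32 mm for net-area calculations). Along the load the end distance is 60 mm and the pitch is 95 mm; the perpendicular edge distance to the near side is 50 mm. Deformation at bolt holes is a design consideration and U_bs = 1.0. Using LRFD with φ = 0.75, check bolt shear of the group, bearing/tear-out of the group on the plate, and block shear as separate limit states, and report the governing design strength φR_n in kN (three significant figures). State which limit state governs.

319 kN (bolt shear governs)

Bolt shear: A_b = π·27²/4 = 572.6 mm²; R_n = 372 × 572.6 × 2 × 1 / 1000 = 426 kN → 0.75 × 426 = 319 kN.
Bearing: edge l_c = 45, r_n = 406.1 kN; interior l_c = 65, r_n = 487.3 kN; R_n = 406.1 + 1·487.3 = 893.4 kN → 670 kN.
Block shear: A_gv = 2480, A_nv = 1712, A_nt = 544 mm²; R_n = min(0.6F_uA_nv, 0.6F_yA_gv) + U_bs·F_u·A_nt = 738.5 kN → 554 kN.
Bolt shear governs: 319 kN.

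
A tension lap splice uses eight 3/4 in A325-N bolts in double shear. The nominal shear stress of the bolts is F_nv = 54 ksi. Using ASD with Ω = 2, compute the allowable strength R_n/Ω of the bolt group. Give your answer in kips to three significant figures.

191 kips

A_b = π × 0.75² / 4 = 0.4418 in².
R_n = F_nv · A_b · n · n_s = 54 × 0.4418 × 8 × 2 = 381.7 kips.
Allowable strength R_n/Ω = 381.7 / 2 = 191 kips.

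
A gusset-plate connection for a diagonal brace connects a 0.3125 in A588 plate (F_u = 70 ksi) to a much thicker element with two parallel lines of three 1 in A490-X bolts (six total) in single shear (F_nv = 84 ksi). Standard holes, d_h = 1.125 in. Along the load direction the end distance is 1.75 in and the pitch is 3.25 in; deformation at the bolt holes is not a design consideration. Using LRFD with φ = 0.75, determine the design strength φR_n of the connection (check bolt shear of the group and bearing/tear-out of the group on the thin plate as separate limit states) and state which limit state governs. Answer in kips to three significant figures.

Bolt shear: A_b = π·1²/4 = 0.7854 in²; R_n = 84 × 0.7854 × 6 × 1 = 395.8 kips → 0.75 × 395.8 = 297 kips.
Bearing (1.5 l_c t F_u ≤ 3.0 d t F_u): upper limit = 3.0·1·0.3125·70 = 65.62 kips.
  Edge l_c = 1.75 − 1.125/2 = 1.188 → r_n = 38.96 kips; interior l_c = 3.25 − 1.125 = 2.125 → r_n = 65.62 kips.
  R_n,bearing = 2·38.96 + 4·65.62 = 340.4 kips → 0.75 × 340.4 = 255 kips.
Bearing governs: 255 kips.

255 kips (bearing governs)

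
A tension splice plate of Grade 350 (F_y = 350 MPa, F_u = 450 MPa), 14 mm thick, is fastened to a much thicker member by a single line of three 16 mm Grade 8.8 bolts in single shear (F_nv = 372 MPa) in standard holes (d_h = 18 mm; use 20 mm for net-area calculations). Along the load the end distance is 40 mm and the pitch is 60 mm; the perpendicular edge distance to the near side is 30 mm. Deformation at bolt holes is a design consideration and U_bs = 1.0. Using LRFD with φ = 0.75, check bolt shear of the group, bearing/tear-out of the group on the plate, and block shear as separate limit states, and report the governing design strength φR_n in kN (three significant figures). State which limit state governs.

Bolt shear: A_b = π·16²/4 = 201.1 mm²; R_n = 372 × 201.1 × 3 × 1 / 1000 = 224.4 kN → 0.75 × 224.4 = 168 kN.
Bearing: edge l_c = 31, r_n = 234.4 kN; interior l_c = 42, r_n = 241.9 kN; R_n = 234.4 + 2·241.9 = 718.2 kN → 539 kN.
Block shear: A_gv = 2240, A_nv = 1540, A_nt = 280 mm²; R_n = min(0.6F_uA_nv, 0.6F_yA_gv) + U_bs·F_u·A_nt = 541.8 kN → 406 kN.
Bolt shear governs: 168 kN.

168 kN (bolt shear governs)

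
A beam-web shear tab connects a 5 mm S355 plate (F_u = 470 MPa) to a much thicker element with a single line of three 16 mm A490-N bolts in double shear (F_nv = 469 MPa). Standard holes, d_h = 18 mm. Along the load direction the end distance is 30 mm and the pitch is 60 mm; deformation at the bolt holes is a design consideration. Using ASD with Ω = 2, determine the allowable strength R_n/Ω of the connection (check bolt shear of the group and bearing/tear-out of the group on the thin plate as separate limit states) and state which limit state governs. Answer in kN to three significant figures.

Bolt shear: A_b = π·16²/4 = 201.1 mm²; R_n = 469 × 201.1 × 3 × 2 / 1000 = 565.8 kN → 565.8 / 2 = 283 kN.
Bearing (1.2 l_c t F_u ≤ 2.4 d t F_u): upper limit = 2.4·16·5·470 / 1000 = 90.24 kN.
  Edge l_c = 30 − 18/2 = 21 → r_n = 59.22 kN; interior l_c = 60 − 18 = 42 → r_n = 90.24 kN.
  R_n,bearing = 1·59.22 + 2·90.24 = 239.7 kN → 239.7 / 2 = 120 kN.
Bearing governs: 120 kN.

120 kN (bearing governs)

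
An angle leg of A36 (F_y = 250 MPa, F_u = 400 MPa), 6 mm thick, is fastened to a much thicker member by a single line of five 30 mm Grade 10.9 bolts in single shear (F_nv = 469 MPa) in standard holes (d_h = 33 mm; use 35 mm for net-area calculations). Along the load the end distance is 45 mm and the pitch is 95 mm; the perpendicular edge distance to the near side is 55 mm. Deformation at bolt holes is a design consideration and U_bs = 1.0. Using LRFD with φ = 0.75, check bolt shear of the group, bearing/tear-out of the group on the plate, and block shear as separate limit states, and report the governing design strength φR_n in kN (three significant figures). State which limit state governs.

Bolt shear: A_b = π·30²/4 = 706.9 mm²; R_n = 469 × 706.9 × 5 × 1 / 1000 = 1658 kN → 0.75 × 1658 = 1240 kN.
Bearing: edge l_c = 28.5, r_n = 82.08 kN; interior l_c = 62, r_n = 172.8 kN; R_n = 82.08 + 4·172.8 = 773.3 kN → 580 kN.
Block shear: A_gv = 2550, A_nv = 1605, A_nt = 225 mm²; R_n = min(0.6F_uA_nv, 0.6F_yA_gv) + U_bs·F_u·A_nt = 472.5 kN → 354 kN.
Block shear governs: 354 kN.

354 kN (block shear governs)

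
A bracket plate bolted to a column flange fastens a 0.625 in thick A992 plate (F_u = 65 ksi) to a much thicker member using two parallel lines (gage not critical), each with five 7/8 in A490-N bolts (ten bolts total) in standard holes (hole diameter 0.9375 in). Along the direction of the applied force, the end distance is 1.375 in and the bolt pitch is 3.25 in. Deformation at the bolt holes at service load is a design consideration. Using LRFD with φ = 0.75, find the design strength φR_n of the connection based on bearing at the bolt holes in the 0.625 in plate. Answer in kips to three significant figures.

Per bolt r_n = 1.2 l_c t F_u ≤ 2.4 d t F_u; upper limit = 2.4 × 0.875 × 0.625 × 65 = 85.31 kips.
Edge bolt: l_c = 1.375 − 0.9375/2 = 0.9062 in → 1.2 × 0.9062 × 0.625 × 65 = 44.18 → r_n = 44.18 kips.
Interior bolts: l_c = 3.25 − 0.9375 = 2.312 in → 1.2 × 2.312 × 0.625 × 65 = 112.7 → r_n = 85.31 kips.
R_n = 2 × 44.18 + 8 × 85.31 = 770.9 kips.
Design strength φR_n = 0.75 × 770.9 = 578 kips.

578 kips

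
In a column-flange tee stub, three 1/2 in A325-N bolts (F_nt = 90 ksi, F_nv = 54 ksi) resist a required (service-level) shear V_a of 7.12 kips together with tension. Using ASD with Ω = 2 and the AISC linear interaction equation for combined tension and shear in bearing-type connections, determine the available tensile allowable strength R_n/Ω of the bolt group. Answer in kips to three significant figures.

22.6 kips

A_b = π·0.5²/4 = 0.1963 in²; f_rv = 7.12 / (3 × 0.1963) = 12.09 ksi.
F'_nt = 1.3 F_nt − (Ω F_nt / F_nv) f_rv = 1.3·90 − (2·90/54)·12.09 = 76.71 ksi, capped at F_nt → F'_nt = 76.71 ksi.
R_n = F'_nt · A_b · n = 76.71 × 0.1963 × 3 = 45.19 kips.
Allowable strength R_n/Ω = 45.19 / 2 = 22.6 kips.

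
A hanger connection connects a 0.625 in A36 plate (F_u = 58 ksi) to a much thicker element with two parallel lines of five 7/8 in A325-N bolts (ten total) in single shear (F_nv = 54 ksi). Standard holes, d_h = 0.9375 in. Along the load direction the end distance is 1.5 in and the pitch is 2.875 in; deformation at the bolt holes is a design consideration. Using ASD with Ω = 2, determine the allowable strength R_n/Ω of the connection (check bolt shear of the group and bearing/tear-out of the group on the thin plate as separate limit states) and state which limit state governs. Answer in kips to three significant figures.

162 kips (bolt shear governs)

Bolt shear: A_b = π·0.875²/4 = 0.6013 in²; R_n = 54 × 0.6013 × 10 × 1 = 324.7 kips → 324.7 / 2 = 162 kips.
Bearing (1.2 l_c t F_u ≤ 2.4 d t F_u): upper limit = 2.4·0.875·0.625·58 = 76.12 kips.
  Edge l_c = 1.5 − 0.9375/2 = 1.031 → r_n = 44.86 kips; interior l_c = 2.875 − 0.9375 = 1.938 → r_n = 76.12 kips.
  R_n,bearing = 2·44.86 + 8·76.12 = 698.7 kips → 698.7 / 2 = 349 kips.
Bolt shear governs: 162 kips.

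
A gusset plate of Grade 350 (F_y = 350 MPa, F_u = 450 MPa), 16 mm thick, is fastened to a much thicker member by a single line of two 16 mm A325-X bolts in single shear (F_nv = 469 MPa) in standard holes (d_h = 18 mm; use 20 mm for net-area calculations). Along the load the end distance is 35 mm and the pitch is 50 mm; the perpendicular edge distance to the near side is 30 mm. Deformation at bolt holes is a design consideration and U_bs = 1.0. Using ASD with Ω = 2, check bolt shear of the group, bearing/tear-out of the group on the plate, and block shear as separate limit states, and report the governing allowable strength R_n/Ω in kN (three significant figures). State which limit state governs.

Bolt shear: A_b = π·16²/4 = 201.1 mm²; R_n = 469 × 201.1 × 2 × 1 / 1000 = 188.6 kN → 188.6 / 2 = 94.3 kN.
Bearing: edge l_c = 26, r_n = 224.6 kN; interior l_c = 32, r_n = 276.5 kN; R_n = 224.6 + 1·276.5 = 501.1 kN → 251 kN.
Block shear: A_gv = 1360, A_nv = 880, A_nt = 320 mm²; R_n = min(0.6F_uA_nv, 0.6F_yA_gv) + U_bs·F_u·A_nt = 381.6 kN → 191 kN.
Bolt shear governs: 94.3 kN.

94.3 kN (bolt shear governs)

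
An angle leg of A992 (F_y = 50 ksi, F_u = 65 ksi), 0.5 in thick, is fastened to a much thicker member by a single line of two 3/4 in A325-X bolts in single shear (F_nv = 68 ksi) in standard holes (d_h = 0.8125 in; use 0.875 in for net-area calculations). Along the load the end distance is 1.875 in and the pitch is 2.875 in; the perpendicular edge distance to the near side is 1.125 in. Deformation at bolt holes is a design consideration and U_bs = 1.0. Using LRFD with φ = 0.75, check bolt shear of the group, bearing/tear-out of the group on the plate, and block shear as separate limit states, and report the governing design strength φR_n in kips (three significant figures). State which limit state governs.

45.1 kips (bolt shear governs)

Bolt shear: A_b = π·0.75²/4 = 0.4418 in²; R_n = 68 × 0.4418 × 2 × 1 = 60.08 kips → 0.75 × 60.08 = 45.1 kips.
Bearing: edge l_c = 1.469, r_n = 57.28 kips; interior l_c = 2.062, r_n = 58.5 kips; R_n = 57.28 + 1·58.5 = 115.8 kips → 86.8 kips.
Block shear: A_gv = 2.375, A_nv = 1.719, A_nt = 0.3438 in²; R_n = min(0.6F_uA_nv, 0.6F_yA_gv) + U_bs·F_u·A_nt = 89.38 kips → 67 kips.
Bolt shear governs: 45.1 kips.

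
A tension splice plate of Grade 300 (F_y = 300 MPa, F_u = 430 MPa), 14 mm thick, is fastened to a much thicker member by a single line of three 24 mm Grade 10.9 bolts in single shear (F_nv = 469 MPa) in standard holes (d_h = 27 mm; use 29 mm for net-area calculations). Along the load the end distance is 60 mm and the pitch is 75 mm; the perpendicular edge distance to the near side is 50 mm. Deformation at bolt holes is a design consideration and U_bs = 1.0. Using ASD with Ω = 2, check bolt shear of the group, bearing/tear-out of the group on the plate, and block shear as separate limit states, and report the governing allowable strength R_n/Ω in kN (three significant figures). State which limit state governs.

318 kN (bolt shear governs)

Bolt shear: A_b = π·24²/4 = 452.4 mm²; R_n = 469 × 452.4 × 3 × 1 / 1000 = 636.5 kN → 636.5 / 2 = 318 kN.
Bearing: edge l_c = 46.5, r_n = 335.9 kN; interior l_c = 48, r_n = 346.8 kN; R_n = 335.9 + 2·346.8 = 1029 kN → 515 kN.
Block shear: A_gv = 2940, A_nv = 1925, A_nt = 497 mm²; R_n = min(0.6F_uA_nv, 0.6F_yA_gv) + U_bs·F_u·A_nt = 710.4 kN → 355 kN.
Bolt shear governs: 318 kN.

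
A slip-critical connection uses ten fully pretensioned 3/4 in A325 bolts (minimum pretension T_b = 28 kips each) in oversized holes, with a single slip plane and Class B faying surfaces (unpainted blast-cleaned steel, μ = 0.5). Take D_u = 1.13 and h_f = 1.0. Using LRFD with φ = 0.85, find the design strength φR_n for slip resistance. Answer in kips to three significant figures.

R_n = μ · D_u · h_f · T_b · n_s · n_b = 0.5 × 1.13 × 1.0 × 28 × 1 × 10 = 158.2 kips.
Design strength φR_n = 0.85 × 158.2 = 134 kips.

134 kips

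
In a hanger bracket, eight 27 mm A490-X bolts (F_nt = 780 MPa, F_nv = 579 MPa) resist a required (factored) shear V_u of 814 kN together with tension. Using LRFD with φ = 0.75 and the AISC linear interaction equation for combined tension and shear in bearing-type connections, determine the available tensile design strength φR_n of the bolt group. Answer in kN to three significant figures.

A_b = π·27²/4 = 572.6 mm²; f_rv = 814 × 1000 / (8 × 572.6) = 177.7 MPa.
F'_nt = 1.3 F_nt − (F_nt / φF_nv) f_rv = 1.3·780 − (780/(0.75·579))·177.7 = 694.8 MPa, capped at F_nt → F'_nt = 694.8 MPa.
R_n = F'_nt · A_b · n = 694.8 × 572.6 × 8 / 1000 = 3182 kN.
Design strength φR_n = 0.75 × 3182 = 2390 kN.

2390 kN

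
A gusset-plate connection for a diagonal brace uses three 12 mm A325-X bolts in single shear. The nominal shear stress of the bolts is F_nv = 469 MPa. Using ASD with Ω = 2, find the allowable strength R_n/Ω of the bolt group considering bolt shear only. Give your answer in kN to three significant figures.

A_b = π × 12² / 4 = 113.1 mm².
R_n = F_nv · A_b · n · n_s = 469 × 113.1 × 3 × 1 / 1000 = 159.1 kN.
Allowable strength R_n/Ω = 159.1 / 2 = 79.6 kN.

79.6 kN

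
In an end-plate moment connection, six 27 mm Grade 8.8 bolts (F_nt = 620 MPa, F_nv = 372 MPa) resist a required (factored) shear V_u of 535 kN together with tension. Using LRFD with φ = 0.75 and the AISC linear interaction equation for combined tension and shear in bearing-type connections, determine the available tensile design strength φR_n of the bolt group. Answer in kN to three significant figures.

1180 kN

A_b = π·27²/4 = 572.6 mm²; f_rv = 535 × 1000 / (6 × 572.6) = 155.7 MPa.
F'_nt = 1.3 F_nt − (F_nt / φF_nv) f_rv = 1.3·620 − (620/(0.75·372))·155.7 = 459.9 MPa, capped at F_nt → F'_nt = 459.9 MPa.
R_n = F'_nt · A_b · n = 459.9 × 572.6 × 6 / 1000 = 1580 kN.
Design strength φR_n = 0.75 × 1580 = 1180 kN.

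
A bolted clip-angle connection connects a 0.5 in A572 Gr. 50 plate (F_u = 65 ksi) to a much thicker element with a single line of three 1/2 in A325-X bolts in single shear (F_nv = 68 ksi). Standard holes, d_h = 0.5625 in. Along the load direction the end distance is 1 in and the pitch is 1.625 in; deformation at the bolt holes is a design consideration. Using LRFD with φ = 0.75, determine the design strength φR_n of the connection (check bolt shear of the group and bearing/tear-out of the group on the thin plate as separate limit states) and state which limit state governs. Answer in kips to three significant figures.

Bolt shear: A_b = π·0.5²/4 = 0.1963 in²; R_n = 68 × 0.1963 × 3 × 1 = 40.06 kips → 0.75 × 40.06 = 30 kips.
Bearing (1.2 l_c t F_u ≤ 2.4 d t F_u): upper limit = 2.4·0.5·0.5·65 = 39 kips.
  Edge l_c = 1 − 0.5625/2 = 0.7188 → r_n = 28.03 kips; interior l_c = 1.625 − 0.5625 = 1.062 → r_n = 39 kips.
  R_n,bearing = 1·28.03 + 2·39 = 106 kips → 0.75 × 106 = 79.5 kips.
Bolt shear governs: 30 kips.

30 kips (bolt shear governs)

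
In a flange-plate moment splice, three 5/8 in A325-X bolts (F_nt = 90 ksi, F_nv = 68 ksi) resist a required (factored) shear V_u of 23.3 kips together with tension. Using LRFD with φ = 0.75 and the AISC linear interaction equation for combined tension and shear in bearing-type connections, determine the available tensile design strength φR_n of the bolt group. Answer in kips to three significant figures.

A_b = π·0.625²/4 = 0.3068 in²; f_rv = 23.3 / (3 × 0.3068) = 25.32 ksi.
F'_nt = 1.3 F_nt − (F_nt / φF_nv) f_rv = 1.3·90 − (90/(0.75·68))·25.32 = 72.33 ksi, capped at F_nt → F'_nt = 72.33 ksi.
R_n = F'_nt · A_b · n = 72.33 × 0.3068 × 3 = 66.57 kips.
Design strength φR_n = 0.75 × 66.57 = 49.9 kips.

49.9 kips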